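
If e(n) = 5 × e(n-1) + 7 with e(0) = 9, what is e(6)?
Computing step by step:
e(0) = 9
e(1) = 5 × 9 + 7 = 52
e(2) = 5 × 52 + 7 = 267
e(3) = 5 × 267 + 7 = 1342
e(4) = 5 × 1342 + 7 = 6717
e(5) = 5 × 6717 + 7 = 33592
e(6) = 5 × 33592 + 7 = 167967

167967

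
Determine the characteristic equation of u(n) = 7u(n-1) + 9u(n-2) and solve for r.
Substitute u(n) = rⁿ and divide through by rⁿ⁻²: r² - 7r - 9 = 0
Discriminant: 7² + 4·9 = 85, not a perfect square, so by the quadratic formula r = (7 ± √85)/2.
General solution: u(n) = A·r₁ⁿ + B·r₂ⁿ where r₁,r₂ = (7 ± √85)/2

Characteristic: r² - 7r - 9 = 0, Roots: r = (7 ± √85)/2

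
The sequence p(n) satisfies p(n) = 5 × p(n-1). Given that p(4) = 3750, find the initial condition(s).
In general p(n) = 5ⁿ · p(0). At n = 4: p(0) = p(4) / 5^4 = 3750 / 625 = 6.

p(0) = 6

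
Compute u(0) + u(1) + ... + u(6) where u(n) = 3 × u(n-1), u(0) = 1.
Computing the sequence terms: 1, 3, 9, 27, 81, 243, 729
Adding these values together:

1093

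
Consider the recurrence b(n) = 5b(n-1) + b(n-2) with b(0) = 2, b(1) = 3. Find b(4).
Computing the sequence terms:
2, 3, 17, 88, 457

457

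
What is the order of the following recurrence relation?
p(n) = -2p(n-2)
The order is the largest lag k for which p(n-k) appears. Here the deepest term is p(n-2), so the order is 2.

Order 2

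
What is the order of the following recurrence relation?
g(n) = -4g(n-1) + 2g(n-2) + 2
The order is the largest lag k for which g(n-k) appears. Here the deepest term is g(n-2) (the 2 term is non-homogeneous and does not affect the order), so the order is 2.

Order 2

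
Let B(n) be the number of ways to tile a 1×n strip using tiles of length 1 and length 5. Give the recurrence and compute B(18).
Condition on the last tile: it has length 1 (leaving a 1×(n-1) strip) or length 5 (leaving a 1×(n-5) strip), so B(n) = B(n-1) + B(n-5) (order-5 linear recurrence).
For 0 ≤ i < 5 only unit tiles fit, so B(i) = 1.
Iterating the recurrence: B(5) = 2, B(6) = 3, B(7) = 4, B(8) = 5, B(9) = 6, B(10) = 8, B(11) = 11, B(12) = 15, B(13) = 20, B(14) = 26, B(15) = 34, B(16) = 45, B(17) = 60, B(18) = 80.

B(n) = B(n-1) + B(n-5), with B(i) = 1 for 0 ≤ i < 5; B(18) = 80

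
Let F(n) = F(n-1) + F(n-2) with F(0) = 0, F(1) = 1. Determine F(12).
Computing the sequence terms:
0, 1, 1, 2, 3, 5, 8, 13, 21, 34, 55, 89, 144

144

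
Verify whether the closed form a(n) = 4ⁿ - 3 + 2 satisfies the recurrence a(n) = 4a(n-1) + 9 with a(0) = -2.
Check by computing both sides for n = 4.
From the recurrence with a(0) = -2:
  a(0) = -2, a(1) = 1, a(2) = 13, a(3) = 61, a(4) = 253
  so the recurrence gives a(4) = 253.
From the proposed closed form a(n) = 4ⁿ - 3 + 2:
  a(4) = 255.
The recurrence gives 253 but the closed form gives 255, so the closed form does not satisfy the recurrence.

No, the closed form is incorrect.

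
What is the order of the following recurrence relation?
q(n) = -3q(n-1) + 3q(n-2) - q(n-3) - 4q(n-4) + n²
The order is the largest lag k for which q(n-k) appears. Here the deepest term is q(n-4) (the n² term is non-homogeneous and does not affect the order), so the order is 4.

Order 4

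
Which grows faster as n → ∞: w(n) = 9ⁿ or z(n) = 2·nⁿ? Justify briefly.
Comparing growth rates:
Growth-rate hierarchy: log n ≺ any polynomial ≺ any exponential cⁿ (c>1) ≺ n! ≺ nⁿ.
super-exponential nⁿ dominates exponential base 9 asymptotically.

z(n) grows faster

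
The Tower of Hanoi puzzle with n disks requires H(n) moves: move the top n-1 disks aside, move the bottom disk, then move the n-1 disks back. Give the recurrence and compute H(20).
Moving n disks = move the top n-1 disks aside (H(n-1) moves) + move the largest disk (1 move) + move the n-1 disks back on top (H(n-1) moves), so H(n) = 2H(n-1) + 1, with H(1) = 1 (a single disk takes one move).
First terms: 1, 3, 7, 15, 31, 63, … — each is one less than a power of 2. Indeed H(n) + 1 = 2(H(n-1) + 1) with H(1) + 1 = 2, so H(n) + 1 = 2ⁿ and H(n) = 2ⁿ - 1.
Hence H(20) = 2^20 - 1 = 1048576 - 1 = 1048575.

H(n) = 2H(n-1) + 1, H(1) = 1; H(20) = 1048575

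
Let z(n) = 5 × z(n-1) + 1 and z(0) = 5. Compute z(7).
Computing step by step:
z(0) = 5
z(1) = 5 × 5 + 1 = 26
z(2) = 5 × 26 + 1 = 131
z(3) = 5 × 131 + 1 = 656
z(4) = 5 × 656 + 1 = 3281
z(5) = 5 × 3281 + 1 = 16406
z(6) = 5 × 16406 + 1 = 82031
z(7) = 5 × 82031 + 1 = 410156

410156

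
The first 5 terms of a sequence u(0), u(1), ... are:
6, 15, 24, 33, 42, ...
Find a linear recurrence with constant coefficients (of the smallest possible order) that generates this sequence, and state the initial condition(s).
Look for the lowest-order linear relation among consecutive terms.
Observation: consecutive differences are constant (= 9).
Check at n=2: 1·15 + 9 = 24. ✓

u(n) = u(n-1) + 9, u(0) = 6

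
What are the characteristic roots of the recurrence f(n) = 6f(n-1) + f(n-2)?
Substitute f(n) = rⁿ and divide through by rⁿ⁻²: r² - 6r - 1 = 0
Discriminant: 6² + 4·1 = 40, not a perfect square, so by the quadratic formula r = (6 ± √40)/2.
General solution: f(n) = A·r₁ⁿ + B·r₂ⁿ where r₁,r₂ = (6 ± √40)/2

Characteristic: r² - 6r - 1 = 0, Roots: r = (6 ± √40)/2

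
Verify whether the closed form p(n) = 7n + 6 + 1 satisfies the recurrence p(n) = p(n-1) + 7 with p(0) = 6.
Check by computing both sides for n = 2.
From the recurrence with p(0) = 6:
  p(0) = 6, p(1) = 13, p(2) = 20
  so the recurrence gives p(2) = 20.
From the proposed closed form p(n) = 7n + 6 + 1:
  p(2) = 21.
The recurrence gives 20 but the closed form gives 21, so the closed form does not satisfy the recurrence.

No, the closed form is incorrect.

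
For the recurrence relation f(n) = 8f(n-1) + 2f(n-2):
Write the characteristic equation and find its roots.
Substitute f(n) = rⁿ and divide through by rⁿ⁻²: r² - 8r - 2 = 0
Discriminant: 8² + 4·2 = 72, not a perfect square, so by the quadratic formula r = (8 ± √72)/2.
General solution: f(n) = A·r₁ⁿ + B·r₂ⁿ where r₁,r₂ = (8 ± √72)/2

Characteristic: r² - 8r - 2 = 0, Roots: r = (8 ± √72)/2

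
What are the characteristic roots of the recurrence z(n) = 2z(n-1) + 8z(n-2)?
Substitute z(n) = rⁿ and divide through by rⁿ⁻²: r² - 2r - 8 = 0
Factor: (r - 4)(r + 2) = 0, so r = 4, -2.
General solution: z(n) = A·4ⁿ + B·(-2)ⁿ

Characteristic: r² - 2r - 8 = 0, Roots: r = 4, -2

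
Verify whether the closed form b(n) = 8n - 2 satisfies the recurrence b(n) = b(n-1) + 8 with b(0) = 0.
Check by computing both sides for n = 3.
From the recurrence with b(0) = 0:
  b(0) = 0, b(1) = 8, b(2) = 16, b(3) = 24
  so the recurrence gives b(3) = 24.
From the proposed closed form b(n) = 8n - 2:
  b(3) = 22.
The recurrence gives 24 but the closed form gives 22, so the closed form does not satisfy the recurrence.

No, the closed form is incorrect.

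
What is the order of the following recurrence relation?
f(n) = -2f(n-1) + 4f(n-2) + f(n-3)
The order is the largest lag k for which f(n-k) appears. Here the deepest term is f(n-3), so the order is 3.

Order 3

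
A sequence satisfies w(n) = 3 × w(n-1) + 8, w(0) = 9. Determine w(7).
Computing step by step:
w(0) = 9
w(1) = 3 × 9 + 8 = 35
w(2) = 3 × 35 + 8 = 113
w(3) = 3 × 113 + 8 = 347
w(4) = 3 × 347 + 8 = 1049
w(5) = 3 × 1049 + 8 = 3155
w(6) = 3 × 3155 + 8 = 9473
w(7) = 3 × 9473 + 8 = 28427

28427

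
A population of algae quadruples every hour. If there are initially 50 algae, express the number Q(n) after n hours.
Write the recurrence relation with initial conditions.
Each hour multiplies the count by 4, so the count after n hours depends only on the count after n-1 hours: Q(n) = 4 × Q(n-1). The starting count gives Q(0) = 50.
Unrolling n times gives the closed form Q(n) = 50 × 4ⁿ.

Q(n) = 4 × Q(n-1), Q(0) = 50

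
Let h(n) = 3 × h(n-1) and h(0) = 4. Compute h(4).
Computing step by step:
h(0) = 4
h(1) = 3 × 4 = 12
h(2) = 3 × 12 = 36
h(3) = 3 × 36 = 108
h(4) = 3 × 108 = 324

324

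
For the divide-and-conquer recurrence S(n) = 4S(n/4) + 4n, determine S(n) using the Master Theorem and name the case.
Master Theorem template: S(n) = a·S(n/b) + f(n).
Here: a=4, b=4, f(n)=4n
Compute log_b(a) = log_4(4) = 1.
f(n) = 4n = Θ(n). Case 2: S(n) = Θ(n log n).

Case 2: S(n) = Θ(n log n)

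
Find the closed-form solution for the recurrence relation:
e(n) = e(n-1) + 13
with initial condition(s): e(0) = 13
Recurrence: e(n) = e(n-1) + 13, initial: e(0) = 13.
Each step adds 13, so e(n) = e(0) + 13n = 13n + 13.

e(n) = 13n + 13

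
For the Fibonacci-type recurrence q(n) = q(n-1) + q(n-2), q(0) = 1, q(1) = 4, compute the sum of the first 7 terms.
Computing the sequence terms: 1, 4, 5, 9, 14, 23, 37
Adding these values together:

93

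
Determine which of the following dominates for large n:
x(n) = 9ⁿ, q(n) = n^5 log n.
Comparing growth rates:
Growth-rate hierarchy: log n ≺ any polynomial ≺ any exponential cⁿ (c>1) ≺ n! ≺ nⁿ.
exponential base 9 dominates polynomial degree 5 (with log factor) asymptotically.

x(n) grows faster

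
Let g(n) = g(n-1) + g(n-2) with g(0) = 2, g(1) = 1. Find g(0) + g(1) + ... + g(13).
Computing the sequence terms: 2, 1, 3, 4, 7, 11, 18, 29, 47, 76, 123, 199, 322, 521
Adding these values together:

1363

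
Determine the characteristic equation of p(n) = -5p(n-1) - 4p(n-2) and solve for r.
Substitute p(n) = rⁿ and divide through by rⁿ⁻²: r² + 5r + 4 = 0
Factor: (r + 1)(r + 4) = 0, so r = -1, -4.
General solution: p(n) = A·(-1)ⁿ + B·(-4)ⁿ

Characteristic: r² + 5r + 4 = 0, Roots: r = -1, -4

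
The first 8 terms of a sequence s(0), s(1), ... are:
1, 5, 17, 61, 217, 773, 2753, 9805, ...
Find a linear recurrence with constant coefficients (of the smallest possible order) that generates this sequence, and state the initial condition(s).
Look for the lowest-order linear relation among consecutive terms.
Observation: s(n) - 3·s(n-1) - (2)·s(n-2) = 0 holds for the shown terms, and no order-1 relation s(n) = α·s(n-1) + β fits.
Check at n=3: 3·17 + (2)·5 = 61. ✓

s(n) = 3s(n-1) + 2s(n-2), s(0) = 1, s(1) = 5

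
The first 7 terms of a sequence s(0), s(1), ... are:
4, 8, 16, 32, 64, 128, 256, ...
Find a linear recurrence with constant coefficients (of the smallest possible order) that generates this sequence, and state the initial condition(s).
Look for the lowest-order linear relation among consecutive terms.
Observation: each term is 2× the previous.
Check at n=2: 2·8 = 16. ✓

s(n) = 2 × s(n-1), s(0) = 4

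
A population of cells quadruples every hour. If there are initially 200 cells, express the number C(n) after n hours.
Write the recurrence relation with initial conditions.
Each hour multiplies the count by 4, so the count after n hours depends only on the count after n-1 hours: C(n) = 4 × C(n-1). The starting count gives C(0) = 200.
Unrolling n times gives the closed form C(n) = 200 × 4ⁿ.

C(n) = 4 × C(n-1), C(0) = 200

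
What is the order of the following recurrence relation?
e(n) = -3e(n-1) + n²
The order is the largest lag k for which e(n-k) appears. Here the deepest term is e(n-1) (the n² term is non-homogeneous and does not affect the order), so the order is 1.

Order 1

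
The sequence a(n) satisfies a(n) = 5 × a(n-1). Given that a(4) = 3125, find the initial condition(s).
In general a(n) = 5ⁿ · a(0). At n = 4: a(0) = a(4) / 5^4 = 3125 / 625 = 5.

a(0) = 5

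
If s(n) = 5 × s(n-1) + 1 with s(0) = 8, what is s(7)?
Computing step by step:
s(0) = 8
s(1) = 5 × 8 + 1 = 41
s(2) = 5 × 41 + 1 = 206
s(3) = 5 × 206 + 1 = 1031
s(4) = 5 × 1031 + 1 = 5156
s(5) = 5 × 5156 + 1 = 25781
s(6) = 5 × 25781 + 1 = 128906
s(7) = 5 × 128906 + 1 = 644531

644531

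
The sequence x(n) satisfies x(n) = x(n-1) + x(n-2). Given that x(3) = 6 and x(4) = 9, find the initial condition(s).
Work backwards using x(k) = x(k+2) - x(k+1):
x(2) = x(4) - x(3) = 9 - 6 = 3
x(1) = x(3) - x(2) = 6 - 3 = 3
x(0) = x(2) - x(1) = 3 - 3 = 0

x(0) = 0, x(1) = 3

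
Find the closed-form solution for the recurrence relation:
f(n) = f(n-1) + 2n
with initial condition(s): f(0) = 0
Recurrence: f(n) = f(n-1) + 2n, initial: f(0) = 0.
Telescoping: f(n) = f(0) + 2·Σᵢ₌₁ⁿ i = 0 + 2·n(n+1)/2.

f(n) = 2·n(n+1)/2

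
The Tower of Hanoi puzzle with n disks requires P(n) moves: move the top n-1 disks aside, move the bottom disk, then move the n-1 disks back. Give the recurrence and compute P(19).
Moving n disks = move the top n-1 disks aside (P(n-1) moves) + move the largest disk (1 move) + move the n-1 disks back on top (P(n-1) moves), so P(n) = 2P(n-1) + 1, with P(1) = 1 (a single disk takes one move).
First terms: 1, 3, 7, 15, 31, 63, … — each is one less than a power of 2. Indeed P(n) + 1 = 2(P(n-1) + 1) with P(1) + 1 = 2, so P(n) + 1 = 2ⁿ and P(n) = 2ⁿ - 1.
Hence P(19) = 2^19 - 1 = 524288 - 1 = 524287.

P(n) = 2P(n-1) + 1, P(1) = 1; P(19) = 524287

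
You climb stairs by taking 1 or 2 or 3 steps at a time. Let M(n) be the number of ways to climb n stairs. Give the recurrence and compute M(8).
Condition on the size of the last step (1 to 3): before it there were n-1, …, n-3 stairs climbed, and these cases are disjoint, so M(n) = M(n-1) + M(n-2) + M(n-3) (order-3 linear recurrence).
Initial conditions by direct count (compositions of i into parts ≤ 3): M(1) = 1; M(2) = 2; M(3) = 4.
Iterating the recurrence: M(4) = 7, M(5) = 13, M(6) = 24, M(7) = 44, M(8) = 81.

M(n) = M(n-1) + M(n-2) + M(n-3), M(1) = 1, M(2) = 2, M(3) = 4; M(8) = 81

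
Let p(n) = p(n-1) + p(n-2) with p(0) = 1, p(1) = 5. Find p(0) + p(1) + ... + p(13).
Computing the sequence terms: 1, 5, 6, 11, 17, 28, 45, 73, 118, 191, 309, 500, 809, 1309
Adding these values together:

3422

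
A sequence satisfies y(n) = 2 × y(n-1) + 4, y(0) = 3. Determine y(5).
Computing step by step:
y(0) = 3
y(1) = 2 × 3 + 4 = 10
y(2) = 2 × 10 + 4 = 24
y(3) = 2 × 24 + 4 = 52
y(4) = 2 × 52 + 4 = 108
y(5) = 2 × 108 + 4 = 220

220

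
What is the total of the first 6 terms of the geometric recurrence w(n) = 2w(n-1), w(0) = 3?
Computing the sequence terms: 3, 6, 12, 24, 48, 96
Adding these values together:

189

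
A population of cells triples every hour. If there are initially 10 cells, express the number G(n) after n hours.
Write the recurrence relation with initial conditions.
Each hour multiplies the count by 3, so the count after n hours depends only on the count after n-1 hours: G(n) = 3 × G(n-1). The starting count gives G(0) = 10.
Unrolling n times gives the closed form G(n) = 10 × 3ⁿ.

G(n) = 3 × G(n-1), G(0) = 10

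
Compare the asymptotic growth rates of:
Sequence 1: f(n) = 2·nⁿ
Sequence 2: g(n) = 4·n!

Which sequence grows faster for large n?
Comparing growth rates:
Growth-rate hierarchy: log n ≺ any polynomial ≺ any exponential cⁿ (c>1) ≺ n! ≺ nⁿ.
super-exponential nⁿ dominates factorial asymptotically.

f(n) grows faster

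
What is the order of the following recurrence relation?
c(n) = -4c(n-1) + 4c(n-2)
The order is the largest lag k for which c(n-k) appears. Here the deepest term is c(n-2), so the order is 2.

Order 2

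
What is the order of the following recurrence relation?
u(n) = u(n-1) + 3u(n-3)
The order is the largest lag k for which u(n-k) appears. Here the deepest term is u(n-3), so the order is 3.

Order 3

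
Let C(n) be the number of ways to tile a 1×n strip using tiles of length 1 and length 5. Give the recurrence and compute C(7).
Condition on the last tile: it has length 1 (leaving a 1×(n-1) strip) or length 5 (leaving a 1×(n-5) strip), so C(n) = C(n-1) + C(n-5) (order-5 linear recurrence).
For 0 ≤ i < 5 only unit tiles fit, so C(i) = 1.
Iterating the recurrence: C(5) = 2, C(6) = 3, C(7) = 4.

C(n) = C(n-1) + C(n-5), with C(i) = 1 for 0 ≤ i < 5; C(7) = 4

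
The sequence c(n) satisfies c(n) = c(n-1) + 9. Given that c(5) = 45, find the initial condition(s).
c(5) = c(0) + 5·9, so c(0) = 45 - 45 = 0.

c(0) = 0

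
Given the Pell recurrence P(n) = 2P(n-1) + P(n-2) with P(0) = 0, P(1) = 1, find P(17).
Computing the sequence terms:
0, 1, 2, 5, 12, 29, 70, 169, 408, 985, 2378, 5741, 13860, 33461, 80782, 195025, 470832, 1136689

1136689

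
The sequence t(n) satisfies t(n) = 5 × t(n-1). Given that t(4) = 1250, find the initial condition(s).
In general t(n) = 5ⁿ · t(0). At n = 4: t(0) = t(4) / 5^4 = 1250 / 625 = 2.

t(0) = 2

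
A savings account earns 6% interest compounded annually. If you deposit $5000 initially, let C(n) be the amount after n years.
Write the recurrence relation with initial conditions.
Each year the balance grows by 6%, i.e. is multiplied by 1 + 6/100 = 1.06, so C(n) = 1.06 × C(n-1). The initial deposit gives C(0) = 5000.
Unrolling gives the closed form C(n) = 5000 × (1.06)ⁿ.

C(n) = 1.06 × C(n-1), C(0) = 5000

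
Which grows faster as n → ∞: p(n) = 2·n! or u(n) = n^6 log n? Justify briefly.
Comparing growth rates:
Growth-rate hierarchy: log n ≺ any polynomial ≺ any exponential cⁿ (c>1) ≺ n! ≺ nⁿ.
factorial dominates polynomial degree 6 (with log factor) asymptotically.

p(n) grows faster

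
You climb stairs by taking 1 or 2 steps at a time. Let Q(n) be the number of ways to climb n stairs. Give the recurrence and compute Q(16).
Condition on the size of the last step (1 to 2): before it there were n-1, …, n-2 stairs climbed, and these cases are disjoint, so Q(n) = Q(n-1) + Q(n-2) (Fibonacci-type sequence).
Initial conditions by direct count (compositions of i into parts ≤ 2): Q(1) = 1; Q(2) = 2.
Iterating the recurrence: Q(3) = 3, Q(4) = 5, Q(5) = 8, Q(6) = 13, Q(7) = 21, Q(8) = 34, Q(9) = 55, Q(10) = 89, Q(11) = 144, Q(12) = 233, Q(13) = 377, Q(14) = 610, Q(15) = 987, Q(16) = 1597.

Q(n) = Q(n-1) + Q(n-2), Q(1) = 1, Q(2) = 2; Q(16) = 1597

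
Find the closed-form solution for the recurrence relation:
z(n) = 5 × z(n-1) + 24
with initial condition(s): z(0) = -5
Recurrence: z(n) = 5 × z(n-1) + 24, initial: z(0) = -5.
Try z(n) = A·5ⁿ + C. Substituting: A·5ⁿ + C = 5(A·5ⁿ⁻¹ + C) + 24 = A·5ⁿ + 5C + 24, so C = 5C + 24, giving C = -6. Then z(0) = A - 6 = -5 gives A = 1.

z(n) = 5ⁿ - 6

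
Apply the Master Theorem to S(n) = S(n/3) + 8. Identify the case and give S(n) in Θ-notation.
Master Theorem template: S(n) = a·S(n/b) + f(n).
Here: a=1, b=3, f(n)=8
Compute log_b(a) = log_3(1) = 0.
f(n) = 8 = Θ(1). Case 2: S(n) = Θ(log n).

Case 2: S(n) = Θ(log n)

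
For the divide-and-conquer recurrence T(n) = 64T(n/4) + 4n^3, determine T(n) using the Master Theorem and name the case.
Master Theorem template: T(n) = a·T(n/b) + f(n).
Here: a=64, b=4, f(n)=4n^3
Compute log_b(a) = log_4(64) = 3.
f(n) = 4n^3 = Θ(n^3). Case 2: T(n) = Θ(n^3 log n).

Case 2: T(n) = Θ(n^3 log n)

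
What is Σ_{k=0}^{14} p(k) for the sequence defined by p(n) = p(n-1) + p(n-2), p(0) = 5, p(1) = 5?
Computing the sequence terms: 5, 5, 10, 15, 25, 40, 65, 105, 170, 275, 445, 720, 1165, 1885, 3050
Adding these values together:

7980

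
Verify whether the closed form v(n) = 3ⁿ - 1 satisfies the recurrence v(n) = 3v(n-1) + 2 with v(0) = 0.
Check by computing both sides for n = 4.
From the recurrence with v(0) = 0:
  v(0) = 0, v(1) = 2, v(2) = 8, v(3) = 26, v(4) = 80
  so the recurrence gives v(4) = 80.
From the proposed closed form v(n) = 3ⁿ - 1:
  v(4) = 80.
Both sides give 80 at n = 4, and the initial condition(s) match, so the closed form is consistent.

Yes, the closed form is correct.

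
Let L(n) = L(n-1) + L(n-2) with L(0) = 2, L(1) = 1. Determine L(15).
Computing the sequence terms:
2, 1, 3, 4, 7, 11, 18, 29, 47, 76, 123, 199, 322, 521, 843, 1364

1364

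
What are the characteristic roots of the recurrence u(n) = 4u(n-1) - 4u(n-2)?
Substitute u(n) = rⁿ and divide through by rⁿ⁻²: r² - 4r + 4 = 0
Factor: (r - 2)² = 0, so r = 2 (double root).
General solution: u(n) = (A + Bn)·2ⁿ

Characteristic: r² - 4r + 4 = 0, Roots: r = 2 (double root)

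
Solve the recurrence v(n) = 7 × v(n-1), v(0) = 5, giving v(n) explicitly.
Recurrence: v(n) = 7 × v(n-1), initial: v(0) = 5.
Each term is 7 times the previous, so this is geometric with ratio 7. After n steps: v(n) = v(0)·7ⁿ = 5·7ⁿ.

v(n) = 5·7ⁿ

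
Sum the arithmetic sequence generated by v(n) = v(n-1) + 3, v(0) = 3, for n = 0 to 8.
Computing the sequence terms: 3, 6, 9, 12, 15, 18, 21, 24, 27
Adding these values together:

135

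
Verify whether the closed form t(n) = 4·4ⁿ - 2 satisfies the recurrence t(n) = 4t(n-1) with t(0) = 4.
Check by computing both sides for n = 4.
From the recurrence with t(0) = 4:
  t(0) = 4, t(1) = 16, t(2) = 64, t(3) = 256, t(4) = 1024
  so the recurrence gives t(4) = 1024.
From the proposed closed form t(n) = 4·4ⁿ - 2:
  t(4) = 1022.
The recurrence gives 1024 but the closed form gives 1022, so the closed form does not satisfy the recurrence.

No, the closed form is incorrect.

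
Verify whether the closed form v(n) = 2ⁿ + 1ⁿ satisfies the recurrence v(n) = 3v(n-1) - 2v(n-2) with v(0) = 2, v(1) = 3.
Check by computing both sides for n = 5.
From the recurrence with v(0) = 2, v(1) = 3:
  v(0) = 2, v(1) = 3, v(2) = 5, v(3) = 9, v(4) = 17, v(5) = 33
  so the recurrence gives v(5) = 33.
From the proposed closed form v(n) = 2ⁿ + 1ⁿ:
  v(5) = 33.
Both sides give 33 at n = 5, and the initial condition(s) match, so the closed form is consistent.

Yes, the closed form is correct.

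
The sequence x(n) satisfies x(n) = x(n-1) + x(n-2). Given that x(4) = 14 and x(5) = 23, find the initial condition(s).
Work backwards using x(k) = x(k+2) - x(k+1):
x(3) = x(5) - x(4) = 23 - 14 = 9
x(2) = x(4) - x(3) = 14 - 9 = 5
x(1) = x(3) - x(2) = 9 - 5 = 4
x(0) = x(2) - x(1) = 5 - 4 = 1

x(0) = 1, x(1) = 4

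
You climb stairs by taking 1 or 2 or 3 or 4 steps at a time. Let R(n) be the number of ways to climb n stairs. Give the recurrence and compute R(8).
Condition on the size of the last step (1 to 4): before it there were n-1, …, n-4 stairs climbed, and these cases are disjoint, so R(n) = R(n-1) + R(n-2) + R(n-3) + R(n-4) (order-4 linear recurrence).
Initial conditions by direct count (compositions of i into parts ≤ 4): R(1) = 1; R(2) = 2; R(3) = 4; R(4) = 8.
Iterating the recurrence: R(5) = 15, R(6) = 29, R(7) = 56, R(8) = 108.

R(n) = R(n-1) + R(n-2) + R(n-3) + R(n-4), R(1) = 1, R(2) = 2, R(3) = 4, R(4) = 8; R(8) = 108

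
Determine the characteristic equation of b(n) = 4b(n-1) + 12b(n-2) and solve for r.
Substitute b(n) = rⁿ and divide through by rⁿ⁻²: r² - 4r - 12 = 0
Factor: (r - 6)(r + 2) = 0, so r = 6, -2.
General solution: b(n) = A·6ⁿ + B·(-2)ⁿ

Characteristic: r² - 4r - 12 = 0, Roots: r = 6, -2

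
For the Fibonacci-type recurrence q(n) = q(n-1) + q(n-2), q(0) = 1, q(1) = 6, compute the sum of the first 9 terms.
Computing the sequence terms: 1, 6, 7, 13, 20, 33, 53, 86, 139
Adding these values together:

358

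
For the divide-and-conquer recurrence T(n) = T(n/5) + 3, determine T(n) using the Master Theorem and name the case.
Master Theorem template: T(n) = a·T(n/b) + f(n).
Here: a=1, b=5, f(n)=3
Compute log_b(a) = log_5(1) = 0.
f(n) = 3 = Θ(1). Case 2: T(n) = Θ(log n).

Case 2: T(n) = Θ(log n)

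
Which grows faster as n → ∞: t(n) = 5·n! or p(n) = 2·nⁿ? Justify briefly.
Comparing growth rates:
Growth-rate hierarchy: log n ≺ any polynomial ≺ any exponential cⁿ (c>1) ≺ n! ≺ nⁿ.
super-exponential nⁿ dominates factorial asymptotically.

p(n) grows faster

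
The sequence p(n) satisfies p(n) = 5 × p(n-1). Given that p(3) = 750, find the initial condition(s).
In general p(n) = 5ⁿ · p(0). At n = 3: p(0) = p(3) / 5^3 = 750 / 125 = 6.

p(0) = 6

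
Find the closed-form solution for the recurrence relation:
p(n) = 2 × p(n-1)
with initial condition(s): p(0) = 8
Recurrence: p(n) = 2 × p(n-1), initial: p(0) = 8.
Each term is 2 times the previous, so this is geometric with ratio 2. After n steps: p(n) = p(0)·2ⁿ = 8·2ⁿ.

p(n) = 8·2ⁿ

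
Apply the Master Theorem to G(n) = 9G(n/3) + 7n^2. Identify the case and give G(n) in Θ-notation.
Master Theorem template: G(n) = a·G(n/b) + f(n).
Here: a=9, b=3, f(n)=7n^2
Compute log_b(a) = log_3(9) = 2.
f(n) = 7n^2 = Θ(n^2). Case 2: G(n) = Θ(n^2 log n).

Case 2: G(n) = Θ(n^2 log n)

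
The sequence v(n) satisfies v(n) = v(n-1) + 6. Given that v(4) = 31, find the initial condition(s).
v(4) = v(0) + 4·6, so v(0) = 31 - 24 = 7.

v(0) = 7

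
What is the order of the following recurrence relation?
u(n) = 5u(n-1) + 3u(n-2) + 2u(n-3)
The order is the largest lag k for which u(n-k) appears. Here the deepest term is u(n-3), so the order is 3.

Order 3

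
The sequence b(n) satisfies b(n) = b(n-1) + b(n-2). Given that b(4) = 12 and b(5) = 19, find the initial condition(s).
Work backwards using b(k) = b(k+2) - b(k+1):
b(3) = b(5) - b(4) = 19 - 12 = 7
b(2) = b(4) - b(3) = 12 - 7 = 5
b(1) = b(3) - b(2) = 7 - 5 = 2
b(0) = b(2) - b(1) = 5 - 2 = 3

b(0) = 3, b(1) = 2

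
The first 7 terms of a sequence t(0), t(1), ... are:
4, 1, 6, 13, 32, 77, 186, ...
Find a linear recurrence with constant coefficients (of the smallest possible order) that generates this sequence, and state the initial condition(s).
Look for the lowest-order linear relation among consecutive terms.
Observation: t(n) - 2·t(n-1) - (1)·t(n-2) = 0 holds for the shown terms, and no order-1 relation t(n) = α·t(n-1) + β fits.
Check at n=3: 2·6 + (1)·1 = 13. ✓

t(n) = 2t(n-1) + t(n-2), t(0) = 4, t(1) = 1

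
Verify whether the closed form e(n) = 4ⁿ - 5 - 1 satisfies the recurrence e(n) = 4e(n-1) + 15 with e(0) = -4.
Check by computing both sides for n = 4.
From the recurrence with e(0) = -4:
  e(0) = -4, e(1) = -1, e(2) = 11, e(3) = 59, e(4) = 251
  so the recurrence gives e(4) = 251.
From the proposed closed form e(n) = 4ⁿ - 5 - 1:
  e(4) = 250.
The recurrence gives 251 but the closed form gives 250, so the closed form does not satisfy the recurrence.

No, the closed form is incorrect.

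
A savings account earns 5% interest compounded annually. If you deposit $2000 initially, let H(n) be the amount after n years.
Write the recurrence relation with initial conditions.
Each year the balance grows by 5%, i.e. is multiplied by 1 + 5/100 = 1.05, so H(n) = 1.05 × H(n-1). The initial deposit gives H(0) = 2000.
Unrolling gives the closed form H(n) = 2000 × (1.05)ⁿ.

H(n) = 1.05 × H(n-1), H(0) = 2000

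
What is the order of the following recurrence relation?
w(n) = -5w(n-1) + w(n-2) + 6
The order is the largest lag k for which w(n-k) appears. Here the deepest term is w(n-2) (the 6 term is non-homogeneous and does not affect the order), so the order is 2.

Order 2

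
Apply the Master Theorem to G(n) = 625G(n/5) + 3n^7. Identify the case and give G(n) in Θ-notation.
Master Theorem template: G(n) = a·G(n/b) + f(n).
Here: a=625, b=5, f(n)=3n^7
Compute log_b(a) = log_5(625) = 4.
f(n) = 3n^7 = Ω(n^(4+ε)) with ε = 3, and the regularity condition holds (a·f(n/b) = (a/b^7)·f(n) with a/b^7 = 5^-3 < 1). Case 3: G(n) = Θ(f(n)) = Θ(n^7).

Case 3: G(n) = Θ(n^7)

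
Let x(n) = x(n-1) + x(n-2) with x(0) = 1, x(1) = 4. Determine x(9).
Computing the sequence terms:
1, 4, 5, 9, 14, 23, 37, 60, 97, 157

157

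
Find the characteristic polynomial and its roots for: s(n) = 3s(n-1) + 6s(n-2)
Substitute s(n) = rⁿ and divide through by rⁿ⁻²: r² - 3r - 6 = 0
Discriminant: 3² + 4·6 = 33, not a perfect square, so by the quadratic formula r = (3 ± √33)/2.
General solution: s(n) = A·r₁ⁿ + B·r₂ⁿ where r₁,r₂ = (3 ± √33)/2

Characteristic: r² - 3r - 6 = 0, Roots: r = (3 ± √33)/2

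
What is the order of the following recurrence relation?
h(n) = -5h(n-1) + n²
The order is the largest lag k for which h(n-k) appears. Here the deepest term is h(n-1) (the n² term is non-homogeneous and does not affect the order), so the order is 1.

Order 1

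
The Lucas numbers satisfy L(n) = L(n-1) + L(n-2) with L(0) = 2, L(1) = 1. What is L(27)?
Computing the sequence terms:
2, 1, 3, 4, 7, 11, 18, 29, 47, 76, 123, 199, 322, 521, 843, 1364, 2207, 3571, 5778, 9349, 15127, 24476, 39603, 64079, 103682, 167761, 271443, 439204

439204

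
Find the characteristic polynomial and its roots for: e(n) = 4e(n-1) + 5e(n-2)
Substitute e(n) = rⁿ and divide through by rⁿ⁻²: r² - 4r - 5 = 0
Factor: (r + 1)(r - 5) = 0, so r = -1, 5.
General solution: e(n) = A·(-1)ⁿ + B·5ⁿ

Characteristic: r² - 4r - 5 = 0, Roots: r = -1, 5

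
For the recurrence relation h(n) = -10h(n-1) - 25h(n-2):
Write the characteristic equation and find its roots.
Substitute h(n) = rⁿ and divide through by rⁿ⁻²: r² + 10r + 25 = 0
Factor: (r + 5)² = 0, so r = -5 (double root).
General solution: h(n) = (A + Bn)·(-5)ⁿ

Characteristic: r² + 10r + 25 = 0, Roots: r = -5 (double root)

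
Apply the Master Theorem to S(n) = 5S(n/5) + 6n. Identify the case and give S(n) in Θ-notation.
Master Theorem template: S(n) = a·S(n/b) + f(n).
Here: a=5, b=5, f(n)=6n
Compute log_b(a) = log_5(5) = 1.
f(n) = 6n = Θ(n). Case 2: S(n) = Θ(n log n).

Case 2: S(n) = Θ(n log n)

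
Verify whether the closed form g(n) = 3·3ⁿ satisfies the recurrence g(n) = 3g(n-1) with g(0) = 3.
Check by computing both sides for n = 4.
From the recurrence with g(0) = 3:
  g(0) = 3, g(1) = 9, g(2) = 27, g(3) = 81, g(4) = 243
  so the recurrence gives g(4) = 243.
From the proposed closed form g(n) = 3·3ⁿ:
  g(4) = 243.
Both sides give 243 at n = 4, and the initial condition(s) match, so the closed form is consistent.

Yes, the closed form is correct.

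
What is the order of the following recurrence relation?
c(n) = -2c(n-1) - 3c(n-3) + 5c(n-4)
The order is the largest lag k for which c(n-k) appears. Here the deepest term is c(n-4), so the order is 4.

Order 4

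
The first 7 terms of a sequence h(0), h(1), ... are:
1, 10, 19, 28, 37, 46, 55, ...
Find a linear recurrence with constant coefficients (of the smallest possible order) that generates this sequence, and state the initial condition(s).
Look for the lowest-order linear relation among consecutive terms.
Observation: consecutive differences are constant (= 9).
Check at n=2: 1·10 + 9 = 19. ✓

h(n) = h(n-1) + 9, h(0) = 1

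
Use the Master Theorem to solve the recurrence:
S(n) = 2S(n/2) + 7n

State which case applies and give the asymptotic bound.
Master Theorem template: S(n) = a·S(n/b) + f(n).
Here: a=2, b=2, f(n)=7n
Compute log_b(a) = log_2(2) = 1.
f(n) = 7n = Θ(n). Case 2: S(n) = Θ(n log n).

Case 2: S(n) = Θ(n log n)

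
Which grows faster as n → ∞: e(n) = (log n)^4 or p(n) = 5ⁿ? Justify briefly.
Comparing growth rates:
Growth-rate hierarchy: log n ≺ any polynomial ≺ any exponential cⁿ (c>1) ≺ n! ≺ nⁿ.
exponential base 5 dominates polylogarithmic (log n)^4 asymptotically.

p(n) grows faster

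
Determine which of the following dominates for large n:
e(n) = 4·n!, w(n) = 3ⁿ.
Comparing growth rates:
Growth-rate hierarchy: log n ≺ any polynomial ≺ any exponential cⁿ (c>1) ≺ n! ≺ nⁿ.
factorial dominates exponential base 3 asymptotically.

e(n) grows faster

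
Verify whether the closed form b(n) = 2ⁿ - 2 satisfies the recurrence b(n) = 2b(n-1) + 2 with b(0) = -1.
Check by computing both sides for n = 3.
From the recurrence with b(0) = -1:
  b(0) = -1, b(1) = 0, b(2) = 2, b(3) = 6
  so the recurrence gives b(3) = 6.
From the proposed closed form b(n) = 2ⁿ - 2:
  b(3) = 6.
Both sides give 6 at n = 3, and the initial condition(s) match, so the closed form is consistent.

Yes, the closed form is correct.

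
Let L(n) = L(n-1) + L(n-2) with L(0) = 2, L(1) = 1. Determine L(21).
Computing the sequence terms:
2, 1, 3, 4, 7, 11, 18, 29, 47, 76, 123, 199, 322, 521, 843, 1364, 2207, 3571, 5778, 9349, 15127, 24476

24476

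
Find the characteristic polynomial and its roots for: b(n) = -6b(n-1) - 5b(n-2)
Substitute b(n) = rⁿ and divide through by rⁿ⁻²: r² + 6r + 5 = 0
Factor: (r + 1)(r + 5) = 0, so r = -1, -5.
General solution: b(n) = A·(-1)ⁿ + B·(-5)ⁿ

Characteristic: r² + 6r + 5 = 0, Roots: r = -1, -5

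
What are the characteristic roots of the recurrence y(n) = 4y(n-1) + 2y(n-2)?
Substitute y(n) = rⁿ and divide through by rⁿ⁻²: r² - 4r - 2 = 0
Discriminant: 4² + 4·2 = 24, not a perfect square, so by the quadratic formula r = (4 ± √24)/2.
General solution: y(n) = A·r₁ⁿ + B·r₂ⁿ where r₁,r₂ = (4 ± √24)/2

Characteristic: r² - 4r - 2 = 0, Roots: r = (4 ± √24)/2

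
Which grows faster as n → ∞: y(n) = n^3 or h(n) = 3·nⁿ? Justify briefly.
Comparing growth rates:
Growth-rate hierarchy: log n ≺ any polynomial ≺ any exponential cⁿ (c>1) ≺ n! ≺ nⁿ.
super-exponential nⁿ dominates polynomial degree 3 asymptotically.

h(n) grows faster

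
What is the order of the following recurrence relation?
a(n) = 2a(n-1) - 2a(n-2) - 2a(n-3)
The order is the largest lag k for which a(n-k) appears. Here the deepest term is a(n-3), so the order is 3.

Order 3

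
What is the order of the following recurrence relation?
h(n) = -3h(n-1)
The order is the largest lag k for which h(n-k) appears. Here the deepest term is h(n-1), so the order is 1.

Order 1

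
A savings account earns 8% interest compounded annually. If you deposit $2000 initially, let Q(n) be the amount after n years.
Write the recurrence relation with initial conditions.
Each year the balance grows by 8%, i.e. is multiplied by 1 + 8/100 = 1.08, so Q(n) = 1.08 × Q(n-1). The initial deposit gives Q(0) = 2000.
Unrolling gives the closed form Q(n) = 2000 × (1.08)ⁿ.

Q(n) = 1.08 × Q(n-1), Q(0) = 2000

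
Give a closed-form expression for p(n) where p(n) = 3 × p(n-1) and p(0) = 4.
Recurrence: p(n) = 3 × p(n-1), initial: p(0) = 4.
Each term is 3 times the previous, so this is geometric with ratio 3. After n steps: p(n) = p(0)·3ⁿ = 4·3ⁿ.

p(n) = 4·3ⁿ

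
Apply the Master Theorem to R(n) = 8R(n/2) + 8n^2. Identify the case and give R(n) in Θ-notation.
Master Theorem template: R(n) = a·R(n/b) + f(n).
Here: a=8, b=2, f(n)=8n^2
Compute log_b(a) = log_2(8) = 3.
f(n) = 8n^2 = O(n^(3-ε)) with ε = 1. Case 1: R(n) = Θ(n^log_b(a)) = Θ(n^3).

Case 1: R(n) = Θ(n^3)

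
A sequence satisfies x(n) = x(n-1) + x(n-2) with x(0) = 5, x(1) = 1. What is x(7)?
Computing the sequence terms:
5, 1, 6, 7, 13, 20, 33, 53

53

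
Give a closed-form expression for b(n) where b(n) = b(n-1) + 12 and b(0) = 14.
Recurrence: b(n) = b(n-1) + 12, initial: b(0) = 14.
Each step adds 12, so b(n) = b(0) + 12n = 12n + 14.

b(n) = 12n + 14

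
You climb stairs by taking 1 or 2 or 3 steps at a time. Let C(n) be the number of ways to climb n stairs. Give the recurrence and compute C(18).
Condition on the size of the last step (1 to 3): before it there were n-1, …, n-3 stairs climbed, and these cases are disjoint, so C(n) = C(n-1) + C(n-2) + C(n-3) (order-3 linear recurrence).
Initial conditions by direct count (compositions of i into parts ≤ 3): C(1) = 1; C(2) = 2; C(3) = 4.
Iterating the recurrence: C(4) = 7, C(5) = 13, C(6) = 24, C(7) = 44, C(8) = 81, C(9) = 149, C(10) = 274, C(11) = 504, C(12) = 927, C(13) = 1705, C(14) = 3136, C(15) = 5768, C(16) = 10609, C(17) = 19513, C(18) = 35890.

C(n) = C(n-1) + C(n-2) + C(n-3), C(1) = 1, C(2) = 2, C(3) = 4; C(18) = 35890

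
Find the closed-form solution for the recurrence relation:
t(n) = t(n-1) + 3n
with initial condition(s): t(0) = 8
Recurrence: t(n) = t(n-1) + 3n, initial: t(0) = 8.
Telescoping: t(n) = t(0) + 3·Σᵢ₌₁ⁿ i = 8 + 3·n(n+1)/2.

t(n) = 3·n(n+1)/2 + 8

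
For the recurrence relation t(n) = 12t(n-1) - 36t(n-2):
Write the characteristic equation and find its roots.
Substitute t(n) = rⁿ and divide through by rⁿ⁻²: r² - 12r + 36 = 0
Factor: (r - 6)² = 0, so r = 6 (double root).
General solution: t(n) = (A + Bn)·6ⁿ

Characteristic: r² - 12r + 36 = 0, Roots: r = 6 (double root)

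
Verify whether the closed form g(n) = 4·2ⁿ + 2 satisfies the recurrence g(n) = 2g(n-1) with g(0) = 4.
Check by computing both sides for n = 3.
From the recurrence with g(0) = 4:
  g(0) = 4, g(1) = 8, g(2) = 16, g(3) = 32
  so the recurrence gives g(3) = 32.
From the proposed closed form g(n) = 4·2ⁿ + 2:
  g(3) = 34.
The recurrence gives 32 but the closed form gives 34, so the closed form does not satisfy the recurrence.

No, the closed form is incorrect.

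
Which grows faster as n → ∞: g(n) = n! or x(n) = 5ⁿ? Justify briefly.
Comparing growth rates:
Growth-rate hierarchy: log n ≺ any polynomial ≺ any exponential cⁿ (c>1) ≺ n! ≺ nⁿ.
factorial dominates exponential base 5 asymptotically.

g(n) grows faster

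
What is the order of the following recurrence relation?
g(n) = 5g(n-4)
The order is the largest lag k for which g(n-k) appears. Here the deepest term is g(n-4), so the order is 4.

Order 4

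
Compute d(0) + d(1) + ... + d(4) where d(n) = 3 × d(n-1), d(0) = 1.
Computing the sequence terms: 1, 3, 9, 27, 81
Adding these values together:

121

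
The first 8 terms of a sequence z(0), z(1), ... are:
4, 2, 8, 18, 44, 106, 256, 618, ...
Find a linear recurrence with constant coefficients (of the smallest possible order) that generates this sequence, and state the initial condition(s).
Look for the lowest-order linear relation among consecutive terms.
Observation: z(n) - 2·z(n-1) - (1)·z(n-2) = 0 holds for the shown terms, and no order-1 relation z(n) = α·z(n-1) + β fits.
Check at n=3: 2·8 + (1)·2 = 18. ✓

z(n) = 2z(n-1) + z(n-2), z(0) = 4, z(1) = 2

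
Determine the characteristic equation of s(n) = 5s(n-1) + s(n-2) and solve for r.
Substitute s(n) = rⁿ and divide through by rⁿ⁻²: r² - 5r - 1 = 0
Discriminant: 5² + 4·1 = 29, not a perfect square, so by the quadratic formula r = (5 ± √29)/2.
General solution: s(n) = A·r₁ⁿ + B·r₂ⁿ where r₁,r₂ = (5 ± √29)/2

Characteristic: r² - 5r - 1 = 0, Roots: r = (5 ± √29)/2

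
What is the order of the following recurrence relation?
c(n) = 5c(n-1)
The order is the largest lag k for which c(n-k) appears. Here the deepest term is c(n-1), so the order is 1.

Order 1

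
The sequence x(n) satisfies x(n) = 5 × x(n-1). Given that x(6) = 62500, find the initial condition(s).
In general x(n) = 5ⁿ · x(0). At n = 6: x(0) = x(6) / 5^6 = 62500 / 15625 = 4.

x(0) = 4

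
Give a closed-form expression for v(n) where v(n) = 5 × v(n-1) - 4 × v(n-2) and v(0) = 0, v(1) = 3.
Recurrence: v(n) = 5 × v(n-1) - 4 × v(n-2), initial: v(0) = 0, v(1) = 3.
Characteristic equation: r² - 5r + 4 = 0, which factors as (r - 4)(r - 1) = 0, so r = 4, 1. General solution v(n) = A·4ⁿ + B·1ⁿ. From v(0) = 0: A + B = 0. From v(1) = 3: 4A + 1B = 3. Solving gives A = 1, B = -1.

v(n) = 4ⁿ - 1ⁿ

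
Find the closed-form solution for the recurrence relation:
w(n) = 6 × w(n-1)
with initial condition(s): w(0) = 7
Recurrence: w(n) = 6 × w(n-1), initial: w(0) = 7.
Each term is 6 times the previous, so this is geometric with ratio 6. After n steps: w(n) = w(0)·6ⁿ = 7·6ⁿ.

w(n) = 7·6ⁿ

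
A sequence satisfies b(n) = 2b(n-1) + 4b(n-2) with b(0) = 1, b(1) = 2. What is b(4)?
Computing the sequence terms:
1, 2, 8, 24, 80

80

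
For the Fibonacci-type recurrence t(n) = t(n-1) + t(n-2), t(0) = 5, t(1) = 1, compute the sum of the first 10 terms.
Computing the sequence terms: 5, 1, 6, 7, 13, 20, 33, 53, 86, 139
Adding these values together:

363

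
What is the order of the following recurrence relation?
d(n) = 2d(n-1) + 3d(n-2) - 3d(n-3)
The order is the largest lag k for which d(n-k) appears. Here the deepest term is d(n-3), so the order is 3.

Order 3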